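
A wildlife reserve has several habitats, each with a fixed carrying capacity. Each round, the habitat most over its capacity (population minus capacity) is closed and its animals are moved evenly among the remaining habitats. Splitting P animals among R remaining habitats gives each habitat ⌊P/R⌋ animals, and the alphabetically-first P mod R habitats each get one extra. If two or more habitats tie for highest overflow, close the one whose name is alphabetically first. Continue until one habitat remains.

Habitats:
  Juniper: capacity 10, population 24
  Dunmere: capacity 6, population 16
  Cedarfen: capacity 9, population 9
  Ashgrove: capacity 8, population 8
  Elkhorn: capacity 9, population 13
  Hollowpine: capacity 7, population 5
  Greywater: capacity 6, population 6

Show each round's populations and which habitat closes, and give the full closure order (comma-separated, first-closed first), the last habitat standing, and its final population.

Round 1: Ashgrove=8 Cedarfen=9 Dunmere=16 Elkhorn=13 Greywater=6 Hollowpine=5 Juniper=24 → close Juniper (overflow 14)
  24÷6 = 4 each, +1 to first 0
Round 2: Ashgrove=12 Cedarfen=13 Dunmere=20 Elkhorn=17 Greywater=10 Hollowpine=9 → close Dunmere (overflow 14)
  20÷5 = 4 each, +1 to first 0
Round 3: Ashgrove=16 Cedarfen=17 Elkhorn=21 Greywater=14 Hollowpine=13 → close Elkhorn (overflow 12)
  21÷4 = 5 each, +1 to first 1
Round 4: Ashgrove=22 Cedarfen=22 Greywater=19 Hollowpine=18 → close Ashgrove (overflow 14)
  22÷3 = 7 each, +1 to first 1
Round 5: Cedarfen=30 Greywater=26 Hollowpine=25 → close Cedarfen (overflow 21)
  30÷2 = 15 each, +1 to first 0
Round 6: Greywater=41 Hollowpine=40 → close Greywater (overflow 35)
  41÷1 = 41 each, +1 to first 0

Closure order: Juniper, Dunmere, Elkhorn, Ashgrove, Cedarfen, Greywater
Last habitat: Hollowpine with 81 animals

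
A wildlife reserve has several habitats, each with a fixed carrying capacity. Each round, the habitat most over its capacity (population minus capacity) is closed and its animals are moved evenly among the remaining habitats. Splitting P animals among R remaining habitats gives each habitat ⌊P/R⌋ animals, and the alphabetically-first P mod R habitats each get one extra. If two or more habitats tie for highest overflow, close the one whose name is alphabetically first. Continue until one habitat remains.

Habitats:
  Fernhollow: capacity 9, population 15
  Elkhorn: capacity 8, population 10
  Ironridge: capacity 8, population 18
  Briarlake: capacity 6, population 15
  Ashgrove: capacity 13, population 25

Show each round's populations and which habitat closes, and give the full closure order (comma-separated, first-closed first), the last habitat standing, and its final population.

Closure order: Ashgrove, Briarlake, Ironridge, Fernhollow
Last habitat: Elkhorn with 83 animals

Round 1: Ashgrove=25 Briarlake=15 Elkhorn=10 Fernhollow=15 Ironridge=18 → close Ashgrove (overflow 12)
  25÷4 = 6 each, +1 to first 1
Round 2: Briarlake=22 Elkhorn=16 Fernhollow=21 Ironridge=24 → close Briarlake (overflow 16)
  22÷3 = 7 each, +1 to first 1
Round 3: Elkhorn=24 Fernhollow=28 Ironridge=31 → close Ironridge (overflow 23)
  31÷2 = 15 each, +1 to first 1
Round 4: Elkhorn=40 Fernhollow=43 → close Fernhollow (overflow 34)
  43÷1 = 43 each, +1 to first 0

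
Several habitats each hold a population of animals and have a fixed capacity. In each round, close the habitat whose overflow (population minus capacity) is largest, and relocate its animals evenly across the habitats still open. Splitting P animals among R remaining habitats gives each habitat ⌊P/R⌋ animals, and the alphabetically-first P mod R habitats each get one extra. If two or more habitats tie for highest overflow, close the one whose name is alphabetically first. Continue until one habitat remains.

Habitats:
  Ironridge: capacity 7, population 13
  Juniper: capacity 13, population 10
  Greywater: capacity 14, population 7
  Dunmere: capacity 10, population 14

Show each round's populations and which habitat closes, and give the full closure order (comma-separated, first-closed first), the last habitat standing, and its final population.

Closure order: Ironridge, Dunmere, Juniper
Last habitat: Greywater with 44 animals

Round 1: Dunmere=14 Greywater=7 Ironridge=13 Juniper=10 → close Ironridge (overflow 6)
  13÷3 = 4 each, +1 to first 1
Round 2: Dunmere=19 Greywater=11 Juniper=14 → close Dunmere (overflow 9)
  19÷2 = 9 each, +1 to first 1
Round 3: Greywater=21 Juniper=23 → close Juniper (overflow 10)
  23÷1 = 23 each, +1 to first 0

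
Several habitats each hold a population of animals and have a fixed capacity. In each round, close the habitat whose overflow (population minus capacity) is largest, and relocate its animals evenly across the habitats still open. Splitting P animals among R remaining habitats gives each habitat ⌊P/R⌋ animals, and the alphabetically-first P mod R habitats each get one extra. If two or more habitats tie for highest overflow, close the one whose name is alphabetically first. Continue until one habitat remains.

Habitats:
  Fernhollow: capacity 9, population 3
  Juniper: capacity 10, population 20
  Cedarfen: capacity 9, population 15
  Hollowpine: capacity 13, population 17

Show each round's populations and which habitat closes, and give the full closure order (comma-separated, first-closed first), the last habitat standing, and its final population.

Closure order: Juniper, Cedarfen, Hollowpine
Last habitat: Fernhollow with 55 animals

Round 1: Cedarfen=15 Fernhollow=3 Hollowpine=17 Juniper=20 → close Juniper (overflow 10)
  20÷3 = 6 each, +1 to first 2
Round 2: Cedarfen=22 Fernhollow=10 Hollowpine=23 → close Cedarfen (overflow 13)
  22÷2 = 11 each, +1 to first 0
Round 3: Fernhollow=21 Hollowpine=34 → close Hollowpine (overflow 21)
  34÷1 = 34 each, +1 to first 0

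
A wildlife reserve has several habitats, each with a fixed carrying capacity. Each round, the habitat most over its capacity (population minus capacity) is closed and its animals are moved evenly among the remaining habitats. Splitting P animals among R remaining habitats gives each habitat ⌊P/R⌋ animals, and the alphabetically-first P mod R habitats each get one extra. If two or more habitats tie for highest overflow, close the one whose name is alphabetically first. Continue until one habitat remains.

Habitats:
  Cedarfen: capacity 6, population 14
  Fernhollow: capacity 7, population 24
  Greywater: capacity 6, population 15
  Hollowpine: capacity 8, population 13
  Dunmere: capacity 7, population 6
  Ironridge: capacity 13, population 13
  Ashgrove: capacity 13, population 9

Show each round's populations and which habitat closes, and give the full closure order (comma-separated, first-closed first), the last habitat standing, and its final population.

Closure order: Fernhollow, Greywater, Cedarfen, Hollowpine, Dunmere, Ashgrove
Last habitat: Ironridge with 94 animals

Round 1: Ashgrove=9 Cedarfen=14 Dunmere=6 Fernhollow=24 Greywater=15 Hollowpine=13 Ironridge=13 → close Fernhollow (overflow 17)
  24÷6 = 4 each, +1 to first 0
Round 2: Ashgrove=13 Cedarfen=18 Dunmere=10 Greywater=19 Hollowpine=17 Ironridge=17 → close Greywater (overflow 13)
  19÷5 = 3 each, +1 to first 4
Round 3: Ashgrove=17 Cedarfen=22 Dunmere=14 Hollowpine=21 Ironridge=20 → close Cedarfen (overflow 16)
  22÷4 = 5 each, +1 to first 2
Round 4: Ashgrove=23 Dunmere=20 Hollowpine=26 Ironridge=25 → close Hollowpine (overflow 18)
  26÷3 = 8 each, +1 to first 2
Round 5: Ashgrove=32 Dunmere=29 Ironridge=33 → close Dunmere (overflow 22)
  29÷2 = 14 each, +1 to first 1
Round 6: Ashgrove=47 Ironridge=47 → close Ashgrove (overflow 34)
  47÷1 = 47 each, +1 to first 0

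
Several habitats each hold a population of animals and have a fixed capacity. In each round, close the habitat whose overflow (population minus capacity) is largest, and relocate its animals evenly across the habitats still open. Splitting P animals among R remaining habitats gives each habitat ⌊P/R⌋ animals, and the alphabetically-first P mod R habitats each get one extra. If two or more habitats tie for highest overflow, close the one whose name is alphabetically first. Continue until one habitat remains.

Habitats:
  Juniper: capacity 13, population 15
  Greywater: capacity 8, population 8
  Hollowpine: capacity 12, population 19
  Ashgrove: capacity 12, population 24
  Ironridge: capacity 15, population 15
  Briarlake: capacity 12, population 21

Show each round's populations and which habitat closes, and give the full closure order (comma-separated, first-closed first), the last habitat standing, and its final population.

Round 1: Ashgrove=24 Briarlake=21 Greywater=8 Hollowpine=19 Ironridge=15 Juniper=15 → close Ashgrove (overflow 12)
  24÷5 = 4 each, +1 to first 4
Round 2: Briarlake=26 Greywater=13 Hollowpine=24 Ironridge=20 Juniper=19 → close Briarlake (overflow 14)
  26÷4 = 6 each, +1 to first 2
Round 3: Greywater=20 Hollowpine=31 Ironridge=26 Juniper=25 → close Hollowpine (overflow 19)
  31÷3 = 10 each, +1 to first 1
Round 4: Greywater=31 Ironridge=36 Juniper=35 → close Greywater (overflow 23)
  31÷2 = 15 each, +1 to first 1
Round 5: Ironridge=52 Juniper=50 → close Ironridge (overflow 37)
  52÷1 = 52 each, +1 to first 0

Closure order: Ashgrove, Briarlake, Hollowpine, Greywater, Ironridge
Last habitat: Juniper with 102 animals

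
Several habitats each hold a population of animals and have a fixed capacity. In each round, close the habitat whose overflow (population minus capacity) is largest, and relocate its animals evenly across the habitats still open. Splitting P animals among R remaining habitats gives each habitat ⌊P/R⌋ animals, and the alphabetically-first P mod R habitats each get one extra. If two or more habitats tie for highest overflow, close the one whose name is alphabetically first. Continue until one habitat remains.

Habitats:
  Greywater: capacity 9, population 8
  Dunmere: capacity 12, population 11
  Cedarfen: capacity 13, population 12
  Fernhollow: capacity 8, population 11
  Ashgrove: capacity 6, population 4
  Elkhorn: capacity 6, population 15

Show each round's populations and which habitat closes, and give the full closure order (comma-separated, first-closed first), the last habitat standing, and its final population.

Round 1: Ashgrove=4 Cedarfen=12 Dunmere=11 Elkhorn=15 Fernhollow=11 Greywater=8 → close Elkhorn (overflow 9)
  15÷5 = 3 each, +1 to first 0
Round 2: Ashgrove=7 Cedarfen=15 Dunmere=14 Fernhollow=14 Greywater=11 → close Fernhollow (overflow 6)
  14÷4 = 3 each, +1 to first 2
Round 3: Ashgrove=11 Cedarfen=19 Dunmere=17 Greywater=14 → close Cedarfen (overflow 6)
  19÷3 = 6 each, +1 to first 1
Round 4: Ashgrove=18 Dunmere=23 Greywater=20 → close Ashgrove (overflow 12)
  18÷2 = 9 each, +1 to first 0
Round 5: Dunmere=32 Greywater=29 → close Dunmere (overflow 20)
  32÷1 = 32 each, +1 to first 0

Closure order: Elkhorn, Fernhollow, Cedarfen, Ashgrove, Dunmere
Last habitat: Greywater with 61 animals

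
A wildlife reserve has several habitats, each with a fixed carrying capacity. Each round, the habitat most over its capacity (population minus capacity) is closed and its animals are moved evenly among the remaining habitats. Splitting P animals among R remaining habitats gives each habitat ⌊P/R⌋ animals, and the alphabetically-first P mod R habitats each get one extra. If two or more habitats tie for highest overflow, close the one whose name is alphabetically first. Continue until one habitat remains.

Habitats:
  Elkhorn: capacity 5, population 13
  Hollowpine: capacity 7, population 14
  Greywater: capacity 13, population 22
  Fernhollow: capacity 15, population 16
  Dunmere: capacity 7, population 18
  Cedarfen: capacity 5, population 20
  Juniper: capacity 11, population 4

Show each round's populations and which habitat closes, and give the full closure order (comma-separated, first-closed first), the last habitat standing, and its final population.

Round 1: Cedarfen=20 Dunmere=18 Elkhorn=13 Fernhollow=16 Greywater=22 Hollowpine=14 Juniper=4 → close Cedarfen (overflow 15)
  20÷6 = 3 each, +1 to first 2
Round 2: Dunmere=22 Elkhorn=17 Fernhollow=19 Greywater=25 Hollowpine=17 Juniper=7 → close Dunmere (overflow 15)
  22÷5 = 4 each, +1 to first 2
Round 3: Elkhorn=22 Fernhollow=24 Greywater=29 Hollowpine=21 Juniper=11 → close Elkhorn (overflow 17)
  22÷4 = 5 each, +1 to first 2
Round 4: Fernhollow=30 Greywater=35 Hollowpine=26 Juniper=16 → close Greywater (overflow 22)
  35÷3 = 11 each, +1 to first 2
Round 5: Fernhollow=42 Hollowpine=38 Juniper=27 → close Hollowpine (overflow 31)
  38÷2 = 19 each, +1 to first 0
Round 6: Fernhollow=61 Juniper=46 → close Fernhollow (overflow 46)
  61÷1 = 61 each, +1 to first 0

Closure order: Cedarfen, Dunmere, Elkhorn, Greywater, Hollowpine, Fernhollow
Last habitat: Juniper with 107 animals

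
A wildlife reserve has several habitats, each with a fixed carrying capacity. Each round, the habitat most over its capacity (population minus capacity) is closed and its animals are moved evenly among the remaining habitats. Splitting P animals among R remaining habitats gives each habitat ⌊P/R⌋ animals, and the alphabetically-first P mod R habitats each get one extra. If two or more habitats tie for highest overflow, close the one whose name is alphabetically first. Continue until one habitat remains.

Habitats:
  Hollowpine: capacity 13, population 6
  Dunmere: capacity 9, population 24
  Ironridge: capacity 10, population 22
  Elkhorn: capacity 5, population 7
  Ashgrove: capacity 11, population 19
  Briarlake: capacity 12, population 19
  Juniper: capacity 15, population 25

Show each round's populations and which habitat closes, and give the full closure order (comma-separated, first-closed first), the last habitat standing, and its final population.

Round 1: Ashgrove=19 Briarlake=19 Dunmere=24 Elkhorn=7 Hollowpine=6 Ironridge=22 Juniper=25 → close Dunmere (overflow 15)
  24÷6 = 4 each, +1 to first 0
Round 2: Ashgrove=23 Briarlake=23 Elkhorn=11 Hollowpine=10 Ironridge=26 Juniper=29 → close Ironridge (overflow 16)
  26÷5 = 5 each, +1 to first 1
Round 3: Ashgrove=29 Briarlake=28 Elkhorn=16 Hollowpine=15 Juniper=34 → close Juniper (overflow 19)
  34÷4 = 8 each, +1 to first 2
Round 4: Ashgrove=38 Briarlake=37 Elkhorn=24 Hollowpine=23 → close Ashgrove (overflow 27)
  38÷3 = 12 each, +1 to first 2
Round 5: Briarlake=50 Elkhorn=37 Hollowpine=35 → close Briarlake (overflow 38)
  50÷2 = 25 each, +1 to first 0
Round 6: Elkhorn=62 Hollowpine=60 → close Elkhorn (overflow 57)
  62÷1 = 62 each, +1 to first 0

Closure order: Dunmere, Ironridge, Juniper, Ashgrove, Briarlake, Elkhorn
Last habitat: Hollowpine with 122 animals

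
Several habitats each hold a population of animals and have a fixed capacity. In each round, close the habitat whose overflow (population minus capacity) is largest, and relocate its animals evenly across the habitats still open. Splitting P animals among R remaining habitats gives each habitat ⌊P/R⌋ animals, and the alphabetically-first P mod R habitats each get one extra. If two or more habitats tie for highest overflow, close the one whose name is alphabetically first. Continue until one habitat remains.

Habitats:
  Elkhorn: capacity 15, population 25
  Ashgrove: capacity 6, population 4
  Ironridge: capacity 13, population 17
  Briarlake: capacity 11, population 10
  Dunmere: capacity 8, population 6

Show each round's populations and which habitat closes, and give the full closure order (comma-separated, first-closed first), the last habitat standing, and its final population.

Round 1: Ashgrove=4 Briarlake=10 Dunmere=6 Elkhorn=25 Ironridge=17 → close Elkhorn (overflow 10)
  25÷4 = 6 each, +1 to first 1
Round 2: Ashgrove=11 Briarlake=16 Dunmere=12 Ironridge=23 → close Ironridge (overflow 10)
  23÷3 = 7 each, +1 to first 2
Round 3: Ashgrove=19 Briarlake=24 Dunmere=19 → close Ashgrove (overflow 13)
  19÷2 = 9 each, +1 to first 1
Round 4: Briarlake=34 Dunmere=28 → close Briarlake (overflow 23)
  34÷1 = 34 each, +1 to first 0

Closure order: Elkhorn, Ironridge, Ashgrove, Briarlake
Last habitat: Dunmere with 62 animals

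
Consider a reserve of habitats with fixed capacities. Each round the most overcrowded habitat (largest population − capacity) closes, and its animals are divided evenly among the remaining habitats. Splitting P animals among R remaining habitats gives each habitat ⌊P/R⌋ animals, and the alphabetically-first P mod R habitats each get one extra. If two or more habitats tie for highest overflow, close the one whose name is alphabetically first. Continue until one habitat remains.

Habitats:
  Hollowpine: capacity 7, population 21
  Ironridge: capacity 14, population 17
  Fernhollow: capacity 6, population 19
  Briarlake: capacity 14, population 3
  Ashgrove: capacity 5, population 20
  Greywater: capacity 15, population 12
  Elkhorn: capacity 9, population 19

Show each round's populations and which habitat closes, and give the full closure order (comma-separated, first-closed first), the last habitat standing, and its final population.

Closure order: Ashgrove, Hollowpine, Fernhollow, Elkhorn, Ironridge, Greywater
Last habitat: Briarlake with 111 animals

Round 1: Ashgrove=20 Briarlake=3 Elkhorn=19 Fernhollow=19 Greywater=12 Hollowpine=21 Ironridge=17 → close Ashgrove (overflow 15)
  20÷6 = 3 each, +1 to first 2
Round 2: Briarlake=7 Elkhorn=23 Fernhollow=22 Greywater=15 Hollowpine=24 Ironridge=20 → close Hollowpine (overflow 17)
  24÷5 = 4 each, +1 to first 4
Round 3: Briarlake=12 Elkhorn=28 Fernhollow=27 Greywater=20 Ironridge=24 → close Fernhollow (overflow 21)
  27÷4 = 6 each, +1 to first 3
Round 4: Briarlake=19 Elkhorn=35 Greywater=27 Ironridge=30 → close Elkhorn (overflow 26)
  35÷3 = 11 each, +1 to first 2
Round 5: Briarlake=31 Greywater=39 Ironridge=41 → close Ironridge (overflow 27)
  41÷2 = 20 each, +1 to first 1
Round 6: Briarlake=52 Greywater=59 → close Greywater (overflow 44)
  59÷1 = 59 each, +1 to first 0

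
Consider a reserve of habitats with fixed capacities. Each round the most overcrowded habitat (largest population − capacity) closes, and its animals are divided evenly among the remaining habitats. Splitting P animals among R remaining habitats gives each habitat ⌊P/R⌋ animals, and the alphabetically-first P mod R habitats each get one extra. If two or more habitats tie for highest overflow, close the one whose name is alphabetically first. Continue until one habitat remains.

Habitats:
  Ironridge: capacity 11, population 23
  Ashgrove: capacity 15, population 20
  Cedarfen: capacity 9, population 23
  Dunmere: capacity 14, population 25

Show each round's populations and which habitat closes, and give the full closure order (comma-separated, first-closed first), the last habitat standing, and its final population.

Round 1: Ashgrove=20 Cedarfen=23 Dunmere=25 Ironridge=23 → close Cedarfen (overflow 14)
  23÷3 = 7 each, +1 to first 2
Round 2: Ashgrove=28 Dunmere=33 Ironridge=30 → close Dunmere (overflow 19)
  33÷2 = 16 each, +1 to first 1
Round 3: Ashgrove=45 Ironridge=46 → close Ironridge (overflow 35)
  46÷1 = 46 each, +1 to first 0

Closure order: Cedarfen, Dunmere, Ironridge
Last habitat: Ashgrove with 91 animals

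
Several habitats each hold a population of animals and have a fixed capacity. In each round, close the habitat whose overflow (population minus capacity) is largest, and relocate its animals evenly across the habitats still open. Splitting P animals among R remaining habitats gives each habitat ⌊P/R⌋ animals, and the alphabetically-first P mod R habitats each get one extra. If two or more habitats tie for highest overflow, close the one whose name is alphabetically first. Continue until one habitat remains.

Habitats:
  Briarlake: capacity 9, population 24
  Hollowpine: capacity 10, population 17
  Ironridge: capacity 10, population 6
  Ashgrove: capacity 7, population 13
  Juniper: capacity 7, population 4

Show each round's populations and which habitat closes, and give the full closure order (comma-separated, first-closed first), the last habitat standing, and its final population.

Round 1: Ashgrove=13 Briarlake=24 Hollowpine=17 Ironridge=6 Juniper=4 → close Briarlake (overflow 15)
  24÷4 = 6 each, +1 to first 0
Round 2: Ashgrove=19 Hollowpine=23 Ironridge=12 Juniper=10 → close Hollowpine (overflow 13)
  23÷3 = 7 each, +1 to first 2
Round 3: Ashgrove=27 Ironridge=20 Juniper=17 → close Ashgrove (overflow 20)
  27÷2 = 13 each, +1 to first 1
Round 4: Ironridge=34 Juniper=30 → close Ironridge (overflow 24)
  34÷1 = 34 each, +1 to first 0

Closure order: Briarlake, Hollowpine, Ashgrove, Ironridge
Last habitat: Juniper with 64 animals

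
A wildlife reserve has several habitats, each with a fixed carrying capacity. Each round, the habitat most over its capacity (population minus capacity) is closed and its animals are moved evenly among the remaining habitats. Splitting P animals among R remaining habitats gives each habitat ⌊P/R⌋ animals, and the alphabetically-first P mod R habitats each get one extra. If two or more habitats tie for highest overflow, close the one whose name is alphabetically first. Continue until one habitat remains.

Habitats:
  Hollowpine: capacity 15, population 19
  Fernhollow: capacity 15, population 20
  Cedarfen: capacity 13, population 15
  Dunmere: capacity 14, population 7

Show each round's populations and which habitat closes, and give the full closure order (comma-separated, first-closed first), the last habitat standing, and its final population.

Round 1: Cedarfen=15 Dunmere=7 Fernhollow=20 Hollowpine=19 → close Fernhollow (overflow 5)
  20÷3 = 6 each, +1 to first 2
Round 2: Cedarfen=22 Dunmere=14 Hollowpine=25 → close Hollowpine (overflow 10)
  25÷2 = 12 each, +1 to first 1
Round 3: Cedarfen=35 Dunmere=26 → close Cedarfen (overflow 22)
  35÷1 = 35 each, +1 to first 0

Closure order: Fernhollow, Hollowpine, Cedarfen
Last habitat: Dunmere with 61 animals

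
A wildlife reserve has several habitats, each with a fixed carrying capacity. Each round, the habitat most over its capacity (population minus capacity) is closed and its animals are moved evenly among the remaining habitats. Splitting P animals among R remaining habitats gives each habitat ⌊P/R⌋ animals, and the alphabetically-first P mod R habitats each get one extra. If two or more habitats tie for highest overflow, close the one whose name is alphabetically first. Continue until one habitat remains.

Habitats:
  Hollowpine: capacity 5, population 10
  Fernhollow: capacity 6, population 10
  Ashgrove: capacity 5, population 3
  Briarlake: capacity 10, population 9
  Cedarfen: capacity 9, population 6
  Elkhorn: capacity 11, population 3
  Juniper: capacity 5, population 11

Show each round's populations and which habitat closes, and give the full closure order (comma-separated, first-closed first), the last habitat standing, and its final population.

Round 1: Ashgrove=3 Briarlake=9 Cedarfen=6 Elkhorn=3 Fernhollow=10 Hollowpine=10 Juniper=11 → close Juniper (overflow 6)
  11÷6 = 1 each, +1 to first 5
Round 2: Ashgrove=5 Briarlake=11 Cedarfen=8 Elkhorn=5 Fernhollow=12 Hollowpine=11 → close Fernhollow (overflow 6)
  12÷5 = 2 each, +1 to first 2
Round 3: Ashgrove=8 Briarlake=14 Cedarfen=10 Elkhorn=7 Hollowpine=13 → close Hollowpine (overflow 8)
  13÷4 = 3 each, +1 to first 1
Round 4: Ashgrove=12 Briarlake=17 Cedarfen=13 Elkhorn=10 → close Ashgrove (overflow 7)
  12÷3 = 4 each, +1 to first 0
Round 5: Briarlake=21 Cedarfen=17 Elkhorn=14 → close Briarlake (overflow 11)
  21÷2 = 10 each, +1 to first 1
Round 6: Cedarfen=28 Elkhorn=24 → close Cedarfen (overflow 19)
  28÷1 = 28 each, +1 to first 0

Closure order: Juniper, Fernhollow, Hollowpine, Ashgrove, Briarlake, Cedarfen
Last habitat: Elkhorn with 52 animals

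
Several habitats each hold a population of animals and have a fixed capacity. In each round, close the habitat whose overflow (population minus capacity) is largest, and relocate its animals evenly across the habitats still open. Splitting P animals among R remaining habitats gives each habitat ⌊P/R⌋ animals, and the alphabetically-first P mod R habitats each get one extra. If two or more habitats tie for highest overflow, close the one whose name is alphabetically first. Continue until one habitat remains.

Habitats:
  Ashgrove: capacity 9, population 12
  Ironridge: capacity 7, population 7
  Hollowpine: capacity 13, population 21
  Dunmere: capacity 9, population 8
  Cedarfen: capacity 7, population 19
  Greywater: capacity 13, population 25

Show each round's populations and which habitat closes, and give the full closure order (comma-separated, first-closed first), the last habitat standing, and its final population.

Closure order: Cedarfen, Greywater, Hollowpine, Ashgrove, Dunmere
Last habitat: Ironridge with 92 animals

Round 1: Ashgrove=12 Cedarfen=19 Dunmere=8 Greywater=25 Hollowpine=21 Ironridge=7 → close Cedarfen (overflow 12)
  19÷5 = 3 each, +1 to first 4
Round 2: Ashgrove=16 Dunmere=12 Greywater=29 Hollowpine=25 Ironridge=10 → close Greywater (overflow 16)
  29÷4 = 7 each, +1 to first 1
Round 3: Ashgrove=24 Dunmere=19 Hollowpine=32 Ironridge=17 → close Hollowpine (overflow 19)
  32÷3 = 10 each, +1 to first 2
Round 4: Ashgrove=35 Dunmere=30 Ironridge=27 → close Ashgrove (overflow 26)
  35÷2 = 17 each, +1 to first 1
Round 5: Dunmere=48 Ironridge=44 → close Dunmere (overflow 39)
  48÷1 = 48 each, +1 to first 0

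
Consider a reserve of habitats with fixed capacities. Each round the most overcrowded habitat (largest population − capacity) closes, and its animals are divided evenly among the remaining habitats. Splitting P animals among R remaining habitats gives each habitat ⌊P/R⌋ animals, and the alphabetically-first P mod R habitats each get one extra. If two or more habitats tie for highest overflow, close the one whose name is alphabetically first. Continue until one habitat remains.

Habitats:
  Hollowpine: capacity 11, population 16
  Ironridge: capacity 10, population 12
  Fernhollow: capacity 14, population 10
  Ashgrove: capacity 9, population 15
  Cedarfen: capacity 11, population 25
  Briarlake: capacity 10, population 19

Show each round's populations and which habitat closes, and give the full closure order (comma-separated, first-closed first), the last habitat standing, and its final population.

Round 1: Ashgrove=15 Briarlake=19 Cedarfen=25 Fernhollow=10 Hollowpine=16 Ironridge=12 → close Cedarfen (overflow 14)
  25÷5 = 5 each, +1 to first 0
Round 2: Ashgrove=20 Briarlake=24 Fernhollow=15 Hollowpine=21 Ironridge=17 → close Briarlake (overflow 14)
  24÷4 = 6 each, +1 to first 0
Round 3: Ashgrove=26 Fernhollow=21 Hollowpine=27 Ironridge=23 → close Ashgrove (overflow 17)
  26÷3 = 8 each, +1 to first 2
Round 4: Fernhollow=30 Hollowpine=36 Ironridge=31 → close Hollowpine (overflow 25)
  36÷2 = 18 each, +1 to first 0
Round 5: Fernhollow=48 Ironridge=49 → close Ironridge (overflow 39)
  49÷1 = 49 each, +1 to first 0

Closure order: Cedarfen, Briarlake, Ashgrove, Hollowpine, Ironridge
Last habitat: Fernhollow with 97 animals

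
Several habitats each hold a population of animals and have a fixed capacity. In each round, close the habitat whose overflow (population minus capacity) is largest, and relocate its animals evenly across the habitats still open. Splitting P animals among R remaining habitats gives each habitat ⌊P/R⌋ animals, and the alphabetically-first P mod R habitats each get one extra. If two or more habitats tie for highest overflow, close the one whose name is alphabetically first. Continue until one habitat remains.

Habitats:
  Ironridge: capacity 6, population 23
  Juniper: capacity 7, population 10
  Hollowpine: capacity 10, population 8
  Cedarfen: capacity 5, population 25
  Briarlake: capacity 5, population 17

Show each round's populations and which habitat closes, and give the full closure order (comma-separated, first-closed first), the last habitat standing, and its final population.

Round 1: Briarlake=17 Cedarfen=25 Hollowpine=8 Ironridge=23 Juniper=10 → close Cedarfen (overflow 20)
  25÷4 = 6 each, +1 to first 1
Round 2: Briarlake=24 Hollowpine=14 Ironridge=29 Juniper=16 → close Ironridge (overflow 23)
  29÷3 = 9 each, +1 to first 2
Round 3: Briarlake=34 Hollowpine=24 Juniper=25 → close Briarlake (overflow 29)
  34÷2 = 17 each, +1 to first 0
Round 4: Hollowpine=41 Juniper=42 → close Juniper (overflow 35)
  42÷1 = 42 each, +1 to first 0

Closure order: Cedarfen, Ironridge, Briarlake, Juniper
Last habitat: Hollowpine with 83 animals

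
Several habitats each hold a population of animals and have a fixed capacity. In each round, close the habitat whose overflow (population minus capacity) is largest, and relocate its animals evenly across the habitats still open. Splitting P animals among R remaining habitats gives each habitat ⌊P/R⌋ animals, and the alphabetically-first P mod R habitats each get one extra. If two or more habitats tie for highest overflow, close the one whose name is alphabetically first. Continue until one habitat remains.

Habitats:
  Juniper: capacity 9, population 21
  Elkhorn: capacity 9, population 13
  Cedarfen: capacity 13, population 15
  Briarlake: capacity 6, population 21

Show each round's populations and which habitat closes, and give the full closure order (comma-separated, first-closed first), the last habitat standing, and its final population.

Closure order: Briarlake, Juniper, Elkhorn
Last habitat: Cedarfen with 70 animals

Round 1: Briarlake=21 Cedarfen=15 Elkhorn=13 Juniper=21 → close Briarlake (overflow 15)
  21÷3 = 7 each, +1 to first 0
Round 2: Cedarfen=22 Elkhorn=20 Juniper=28 → close Juniper (overflow 19)
  28÷2 = 14 each, +1 to first 0
Round 3: Cedarfen=36 Elkhorn=34 → close Elkhorn (overflow 25)
  34÷1 = 34 each, +1 to first 0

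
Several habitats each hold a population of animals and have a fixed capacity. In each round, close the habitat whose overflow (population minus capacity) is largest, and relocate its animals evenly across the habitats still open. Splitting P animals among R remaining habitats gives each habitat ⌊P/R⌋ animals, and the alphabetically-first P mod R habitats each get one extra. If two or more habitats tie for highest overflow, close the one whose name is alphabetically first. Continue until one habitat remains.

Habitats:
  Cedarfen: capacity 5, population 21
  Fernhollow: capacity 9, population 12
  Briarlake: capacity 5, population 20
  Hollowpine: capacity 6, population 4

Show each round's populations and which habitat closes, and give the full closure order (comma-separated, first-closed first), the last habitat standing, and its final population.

Round 1: Briarlake=20 Cedarfen=21 Fernhollow=12 Hollowpine=4 → close Cedarfen (overflow 16)
  21÷3 = 7 each, +1 to first 0
Round 2: Briarlake=27 Fernhollow=19 Hollowpine=11 → close Briarlake (overflow 22)
  27÷2 = 13 each, +1 to first 1
Round 3: Fernhollow=33 Hollowpine=24 → close Fernhollow (overflow 24)
  33÷1 = 33 each, +1 to first 0

Closure order: Cedarfen, Briarlake, Fernhollow
Last habitat: Hollowpine with 57 animals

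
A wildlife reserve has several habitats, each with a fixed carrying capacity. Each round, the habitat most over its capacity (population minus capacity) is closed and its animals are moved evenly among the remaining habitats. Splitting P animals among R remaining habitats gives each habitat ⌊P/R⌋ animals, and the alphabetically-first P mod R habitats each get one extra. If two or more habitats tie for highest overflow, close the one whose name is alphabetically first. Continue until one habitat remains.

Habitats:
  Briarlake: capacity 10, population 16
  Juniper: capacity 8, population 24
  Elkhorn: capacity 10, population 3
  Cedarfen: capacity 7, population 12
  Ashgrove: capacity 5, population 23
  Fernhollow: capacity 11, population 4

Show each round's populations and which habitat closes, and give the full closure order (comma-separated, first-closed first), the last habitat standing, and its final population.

Closure order: Ashgrove, Juniper, Briarlake, Cedarfen, Elkhorn
Last habitat: Fernhollow with 82 animals

Round 1: Ashgrove=23 Briarlake=16 Cedarfen=12 Elkhorn=3 Fernhollow=4 Juniper=24 → close Ashgrove (overflow 18)
  23÷5 = 4 each, +1 to first 3
Round 2: Briarlake=21 Cedarfen=17 Elkhorn=8 Fernhollow=8 Juniper=28 → close Juniper (overflow 20)
  28÷4 = 7 each, +1 to first 0
Round 3: Briarlake=28 Cedarfen=24 Elkhorn=15 Fernhollow=15 → close Briarlake (overflow 18)
  28÷3 = 9 each, +1 to first 1
Round 4: Cedarfen=34 Elkhorn=24 Fernhollow=24 → close Cedarfen (overflow 27)
  34÷2 = 17 each, +1 to first 0
Round 5: Elkhorn=41 Fernhollow=41 → close Elkhorn (overflow 31)
  41÷1 = 41 each, +1 to first 0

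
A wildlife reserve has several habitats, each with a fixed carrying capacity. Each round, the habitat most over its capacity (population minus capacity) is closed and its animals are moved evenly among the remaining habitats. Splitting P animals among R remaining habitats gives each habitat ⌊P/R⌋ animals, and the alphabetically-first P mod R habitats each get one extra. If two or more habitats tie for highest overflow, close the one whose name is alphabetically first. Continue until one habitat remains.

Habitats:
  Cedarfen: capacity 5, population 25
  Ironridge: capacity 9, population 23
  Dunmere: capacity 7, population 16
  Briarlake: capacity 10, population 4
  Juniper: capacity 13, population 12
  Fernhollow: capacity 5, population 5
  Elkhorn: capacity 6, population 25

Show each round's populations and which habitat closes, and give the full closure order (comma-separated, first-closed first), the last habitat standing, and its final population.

Closure order: Cedarfen, Elkhorn, Ironridge, Dunmere, Fernhollow, Juniper
Last habitat: Briarlake with 110 animals

Round 1: Briarlake=4 Cedarfen=25 Dunmere=16 Elkhorn=25 Fernhollow=5 Ironridge=23 Juniper=12 → close Cedarfen (overflow 20)
  25÷6 = 4 each, +1 to first 1
Round 2: Briarlake=9 Dunmere=20 Elkhorn=29 Fernhollow=9 Ironridge=27 Juniper=16 → close Elkhorn (overflow 23)
  29÷5 = 5 each, +1 to first 4
Round 3: Briarlake=15 Dunmere=26 Fernhollow=15 Ironridge=33 Juniper=21 → close Ironridge (overflow 24)
  33÷4 = 8 each, +1 to first 1
Round 4: Briarlake=24 Dunmere=34 Fernhollow=23 Juniper=29 → close Dunmere (overflow 27)
  34÷3 = 11 each, +1 to first 1
Round 5: Briarlake=36 Fernhollow=34 Juniper=40 → close Fernhollow (overflow 29)
  34÷2 = 17 each, +1 to first 0
Round 6: Briarlake=53 Juniper=57 → close Juniper (overflow 44)
  57÷1 = 57 each, +1 to first 0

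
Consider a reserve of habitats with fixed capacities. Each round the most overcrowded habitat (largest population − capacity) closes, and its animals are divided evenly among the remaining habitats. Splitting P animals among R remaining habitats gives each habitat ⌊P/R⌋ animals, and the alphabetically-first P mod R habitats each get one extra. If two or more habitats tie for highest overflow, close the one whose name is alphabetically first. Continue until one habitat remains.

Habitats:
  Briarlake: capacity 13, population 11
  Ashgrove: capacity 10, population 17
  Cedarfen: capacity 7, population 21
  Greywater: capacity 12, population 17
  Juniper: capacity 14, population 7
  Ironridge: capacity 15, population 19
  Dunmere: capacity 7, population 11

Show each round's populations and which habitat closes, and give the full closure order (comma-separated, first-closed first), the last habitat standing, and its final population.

Closure order: Cedarfen, Ashgrove, Dunmere, Greywater, Ironridge, Briarlake
Last habitat: Juniper with 103 animals

Round 1: Ashgrove=17 Briarlake=11 Cedarfen=21 Dunmere=11 Greywater=17 Ironridge=19 Juniper=7 → close Cedarfen (overflow 14)
  21÷6 = 3 each, +1 to first 3
Round 2: Ashgrove=21 Briarlake=15 Dunmere=15 Greywater=20 Ironridge=22 Juniper=10 → close Ashgrove (overflow 11)
  21÷5 = 4 each, +1 to first 1
Round 3: Briarlake=20 Dunmere=19 Greywater=24 Ironridge=26 Juniper=14 → close Dunmere (overflow 12)
  19÷4 = 4 each, +1 to first 3
Round 4: Briarlake=25 Greywater=29 Ironridge=31 Juniper=18 → close Greywater (overflow 17)
  29÷3 = 9 each, +1 to first 2
Round 5: Briarlake=35 Ironridge=41 Juniper=27 → close Ironridge (overflow 26)
  41÷2 = 20 each, +1 to first 1
Round 6: Briarlake=56 Juniper=47 → close Briarlake (overflow 43)
  56÷1 = 56 each, +1 to first 0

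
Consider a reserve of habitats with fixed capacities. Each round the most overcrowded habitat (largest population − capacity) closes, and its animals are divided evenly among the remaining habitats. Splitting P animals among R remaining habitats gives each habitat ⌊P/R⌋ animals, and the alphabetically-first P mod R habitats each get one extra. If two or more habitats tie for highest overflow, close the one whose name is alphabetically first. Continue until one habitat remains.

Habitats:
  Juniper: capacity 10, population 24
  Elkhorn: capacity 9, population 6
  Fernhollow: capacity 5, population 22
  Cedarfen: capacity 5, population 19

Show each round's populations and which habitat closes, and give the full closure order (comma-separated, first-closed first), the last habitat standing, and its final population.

Round 1: Cedarfen=19 Elkhorn=6 Fernhollow=22 Juniper=24 → close Fernhollow (overflow 17)
  22÷3 = 7 each, +1 to first 1
Round 2: Cedarfen=27 Elkhorn=13 Juniper=31 → close Cedarfen (overflow 22)
  27÷2 = 13 each, +1 to first 1
Round 3: Elkhorn=27 Juniper=44 → close Juniper (overflow 34)
  44÷1 = 44 each, +1 to first 0

Closure order: Fernhollow, Cedarfen, Juniper
Last habitat: Elkhorn with 71 animals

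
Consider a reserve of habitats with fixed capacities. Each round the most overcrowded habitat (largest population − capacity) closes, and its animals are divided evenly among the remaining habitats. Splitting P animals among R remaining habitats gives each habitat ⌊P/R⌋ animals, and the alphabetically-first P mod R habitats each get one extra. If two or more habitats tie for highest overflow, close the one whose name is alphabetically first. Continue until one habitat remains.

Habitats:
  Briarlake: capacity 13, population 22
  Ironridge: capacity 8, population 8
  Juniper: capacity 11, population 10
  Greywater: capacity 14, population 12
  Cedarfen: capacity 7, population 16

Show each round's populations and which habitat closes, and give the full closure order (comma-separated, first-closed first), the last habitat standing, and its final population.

Closure order: Briarlake, Cedarfen, Greywater, Ironridge
Last habitat: Juniper with 68 animals

Round 1: Briarlake=22 Cedarfen=16 Greywater=12 Ironridge=8 Juniper=10 → close Briarlake (overflow 9)
  22÷4 = 5 each, +1 to first 2
Round 2: Cedarfen=22 Greywater=18 Ironridge=13 Juniper=15 → close Cedarfen (overflow 15)
  22÷3 = 7 each, +1 to first 1
Round 3: Greywater=26 Ironridge=20 Juniper=22 → close Greywater (overflow 12)
  26÷2 = 13 each, +1 to first 0
Round 4: Ironridge=33 Juniper=35 → close Ironridge (overflow 25)
  33÷1 = 33 each, +1 to first 0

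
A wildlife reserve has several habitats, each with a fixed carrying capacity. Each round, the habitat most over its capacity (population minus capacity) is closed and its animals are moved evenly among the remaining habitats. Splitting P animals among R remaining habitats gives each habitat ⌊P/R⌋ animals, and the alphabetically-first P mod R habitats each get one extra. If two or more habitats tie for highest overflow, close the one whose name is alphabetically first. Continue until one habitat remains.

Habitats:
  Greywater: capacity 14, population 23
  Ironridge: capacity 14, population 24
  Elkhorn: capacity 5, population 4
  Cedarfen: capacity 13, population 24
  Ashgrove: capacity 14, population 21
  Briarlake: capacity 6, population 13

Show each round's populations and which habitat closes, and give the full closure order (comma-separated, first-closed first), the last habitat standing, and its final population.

Closure order: Cedarfen, Greywater, Ironridge, Ashgrove, Briarlake
Last habitat: Elkhorn with 109 animals

Round 1: Ashgrove=21 Briarlake=13 Cedarfen=24 Elkhorn=4 Greywater=23 Ironridge=24 → close Cedarfen (overflow 11)
  24÷5 = 4 each, +1 to first 4
Round 2: Ashgrove=26 Briarlake=18 Elkhorn=9 Greywater=28 Ironridge=28 → close Greywater (overflow 14)
  28÷4 = 7 each, +1 to first 0
Round 3: Ashgrove=33 Briarlake=25 Elkhorn=16 Ironridge=35 → close Ironridge (overflow 21)
  35÷3 = 11 each, +1 to first 2
Round 4: Ashgrove=45 Briarlake=37 Elkhorn=27 → close Ashgrove (overflow 31)
  45÷2 = 22 each, +1 to first 1
Round 5: Briarlake=60 Elkhorn=49 → close Briarlake (overflow 54)
  60÷1 = 60 each, +1 to first 0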